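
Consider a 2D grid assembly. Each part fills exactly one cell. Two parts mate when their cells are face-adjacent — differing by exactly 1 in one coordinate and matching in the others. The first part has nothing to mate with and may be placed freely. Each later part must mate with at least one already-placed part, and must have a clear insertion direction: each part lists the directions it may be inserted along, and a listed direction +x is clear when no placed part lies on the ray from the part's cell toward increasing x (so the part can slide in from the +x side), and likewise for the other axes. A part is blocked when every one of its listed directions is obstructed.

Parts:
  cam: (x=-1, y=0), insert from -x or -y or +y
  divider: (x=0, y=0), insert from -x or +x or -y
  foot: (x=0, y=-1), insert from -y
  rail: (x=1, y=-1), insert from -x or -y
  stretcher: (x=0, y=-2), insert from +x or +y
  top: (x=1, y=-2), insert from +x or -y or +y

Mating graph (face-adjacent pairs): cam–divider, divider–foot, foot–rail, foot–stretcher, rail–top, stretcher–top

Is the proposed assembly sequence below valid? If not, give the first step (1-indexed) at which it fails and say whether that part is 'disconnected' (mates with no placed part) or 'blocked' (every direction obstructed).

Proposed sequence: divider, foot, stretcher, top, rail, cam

1. divider@(0, 0) [-x clear] — {divider}
2. foot@(0, -1) [-y clear] — {divider, foot}
3. stretcher@(0, -2) [+x clear] — {divider, foot, stretcher}
4. top@(1, -2) [+x clear] — {divider, foot, stretcher, top}
5. rail@(1, -1) — -x/-y all obstructed ⇒ blocked

Invalid at step 5 (blocked)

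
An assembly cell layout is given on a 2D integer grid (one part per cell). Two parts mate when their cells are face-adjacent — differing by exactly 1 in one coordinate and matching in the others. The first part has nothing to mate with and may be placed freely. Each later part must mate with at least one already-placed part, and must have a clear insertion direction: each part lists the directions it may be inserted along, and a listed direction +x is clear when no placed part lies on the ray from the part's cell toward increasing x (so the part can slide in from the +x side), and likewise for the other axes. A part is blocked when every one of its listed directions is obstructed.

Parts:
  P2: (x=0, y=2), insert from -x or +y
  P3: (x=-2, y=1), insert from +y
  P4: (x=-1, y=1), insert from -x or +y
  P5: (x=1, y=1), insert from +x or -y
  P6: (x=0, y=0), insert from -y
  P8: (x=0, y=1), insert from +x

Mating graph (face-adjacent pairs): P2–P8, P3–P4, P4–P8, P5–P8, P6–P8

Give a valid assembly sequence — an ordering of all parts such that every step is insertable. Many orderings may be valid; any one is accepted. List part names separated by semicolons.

1. P2@(0, 2) [-x clear] — {P2}
2. P8@(0, 1) [+x clear] — {P2, P8}
3. P6@(0, 0) [-y clear] — {P2, P6, P8}
4. P4@(-1, 1) [-x clear] — {P2, P4, P6, P8}
5. P3@(-2, 1) [+y clear] — {P2, P3, P4, P6, P8}
6. P5@(1, 1) [+x clear] — {P2, P3, P4, P5, P6, P8}

P2; P8; P6; P4; P3; P5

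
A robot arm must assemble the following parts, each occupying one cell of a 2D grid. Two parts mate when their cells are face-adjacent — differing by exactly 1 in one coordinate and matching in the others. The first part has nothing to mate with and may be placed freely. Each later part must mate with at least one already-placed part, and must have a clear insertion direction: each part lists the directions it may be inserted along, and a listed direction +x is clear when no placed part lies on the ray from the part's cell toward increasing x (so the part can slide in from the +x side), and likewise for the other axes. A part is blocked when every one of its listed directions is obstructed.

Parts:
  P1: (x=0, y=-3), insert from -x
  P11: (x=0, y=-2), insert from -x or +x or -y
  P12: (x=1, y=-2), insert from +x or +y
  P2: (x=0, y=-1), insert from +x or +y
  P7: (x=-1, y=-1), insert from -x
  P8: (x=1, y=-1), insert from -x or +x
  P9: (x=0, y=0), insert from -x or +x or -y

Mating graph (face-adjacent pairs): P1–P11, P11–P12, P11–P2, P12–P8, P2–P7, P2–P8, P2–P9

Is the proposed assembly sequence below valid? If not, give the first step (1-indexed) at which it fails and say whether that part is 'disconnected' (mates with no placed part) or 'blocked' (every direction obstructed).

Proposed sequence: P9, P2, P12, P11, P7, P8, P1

1. P9@(0, 0) [-x clear] — {P9}
2. P2@(0, -1) [+x clear] — {P2, P9}
3. P12@(1, -2) — no placed neighbour ⇒ disconnected

Invalid at step 3 (disconnected)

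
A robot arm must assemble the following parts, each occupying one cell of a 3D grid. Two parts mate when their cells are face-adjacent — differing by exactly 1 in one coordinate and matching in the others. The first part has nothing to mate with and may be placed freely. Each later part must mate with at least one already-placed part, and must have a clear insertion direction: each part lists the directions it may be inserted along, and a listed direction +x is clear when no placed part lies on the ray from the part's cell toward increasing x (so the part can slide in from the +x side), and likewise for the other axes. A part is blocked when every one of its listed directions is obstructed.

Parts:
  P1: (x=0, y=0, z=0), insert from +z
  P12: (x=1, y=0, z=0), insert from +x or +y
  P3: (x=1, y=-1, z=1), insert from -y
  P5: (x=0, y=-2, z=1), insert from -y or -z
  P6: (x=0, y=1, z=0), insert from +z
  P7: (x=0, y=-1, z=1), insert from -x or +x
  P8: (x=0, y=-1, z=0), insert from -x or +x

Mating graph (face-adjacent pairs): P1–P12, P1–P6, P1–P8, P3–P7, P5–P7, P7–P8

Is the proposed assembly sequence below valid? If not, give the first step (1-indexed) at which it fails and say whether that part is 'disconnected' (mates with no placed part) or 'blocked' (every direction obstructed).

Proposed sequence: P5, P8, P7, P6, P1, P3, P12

1. P5@(0, -2, 1) [-y clear] — {P5}
2. P8@(0, -1, 0) — no placed neighbour ⇒ disconnected

Invalid at step 2 (disconnected)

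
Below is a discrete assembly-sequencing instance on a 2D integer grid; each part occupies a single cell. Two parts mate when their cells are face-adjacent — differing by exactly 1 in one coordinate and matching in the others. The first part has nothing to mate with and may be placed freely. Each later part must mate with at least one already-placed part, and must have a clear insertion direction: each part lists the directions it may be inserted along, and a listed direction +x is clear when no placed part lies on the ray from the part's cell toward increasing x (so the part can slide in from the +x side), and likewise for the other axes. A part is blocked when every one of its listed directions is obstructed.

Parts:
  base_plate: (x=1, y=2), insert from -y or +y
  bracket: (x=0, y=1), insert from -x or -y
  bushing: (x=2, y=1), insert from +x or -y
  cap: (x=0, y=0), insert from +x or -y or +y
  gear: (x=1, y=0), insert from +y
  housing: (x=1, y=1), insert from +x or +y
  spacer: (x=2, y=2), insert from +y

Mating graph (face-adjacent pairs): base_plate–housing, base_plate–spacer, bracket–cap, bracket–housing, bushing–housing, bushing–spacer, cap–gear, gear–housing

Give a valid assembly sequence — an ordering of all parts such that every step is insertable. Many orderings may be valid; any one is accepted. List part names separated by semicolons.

1. bracket@(0, 1) [-x clear] — {bracket}
2. cap@(0, 0) [+x clear] — {bracket, cap}
3. gear@(1, 0) [+y clear] — {bracket, cap, gear}
4. housing@(1, 1) [+x clear] — {bracket, cap, gear, housing}
5. base_plate@(1, 2) [+y clear] — {base_plate, bracket, cap, gear, housing}
6. spacer@(2, 2) [+y clear] — {base_plate, bracket, cap, gear, housing, spacer}
7. bushing@(2, 1) [+x clear] — {base_plate, bracket, bushing, cap, gear, housing, spacer}

bracket; cap; gear; housing; base_plate; spacer; bushing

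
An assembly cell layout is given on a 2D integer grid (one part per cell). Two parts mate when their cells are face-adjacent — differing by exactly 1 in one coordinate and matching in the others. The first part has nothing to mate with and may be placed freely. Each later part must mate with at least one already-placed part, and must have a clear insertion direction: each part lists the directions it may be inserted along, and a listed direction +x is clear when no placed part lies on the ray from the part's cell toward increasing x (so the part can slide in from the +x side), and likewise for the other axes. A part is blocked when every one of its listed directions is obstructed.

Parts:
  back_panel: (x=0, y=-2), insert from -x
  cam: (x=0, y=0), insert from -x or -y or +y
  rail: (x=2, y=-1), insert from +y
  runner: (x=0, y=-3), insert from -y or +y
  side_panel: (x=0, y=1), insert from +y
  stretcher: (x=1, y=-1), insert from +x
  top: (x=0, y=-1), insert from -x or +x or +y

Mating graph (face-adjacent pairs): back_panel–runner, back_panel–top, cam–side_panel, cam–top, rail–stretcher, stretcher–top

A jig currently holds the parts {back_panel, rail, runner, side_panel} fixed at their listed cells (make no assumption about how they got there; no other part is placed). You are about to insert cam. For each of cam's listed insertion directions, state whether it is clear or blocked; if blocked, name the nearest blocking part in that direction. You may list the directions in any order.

-x: ray from cam(0, 0) has no placed part ⇒ clear
-y: nearest on ray is back_panel@(0, -2) ⇒ blocked
+y: nearest on ray is side_panel@(0, 1) ⇒ blocked

+y: blocked by side_panel; -x: clear; -y: blocked by back_panel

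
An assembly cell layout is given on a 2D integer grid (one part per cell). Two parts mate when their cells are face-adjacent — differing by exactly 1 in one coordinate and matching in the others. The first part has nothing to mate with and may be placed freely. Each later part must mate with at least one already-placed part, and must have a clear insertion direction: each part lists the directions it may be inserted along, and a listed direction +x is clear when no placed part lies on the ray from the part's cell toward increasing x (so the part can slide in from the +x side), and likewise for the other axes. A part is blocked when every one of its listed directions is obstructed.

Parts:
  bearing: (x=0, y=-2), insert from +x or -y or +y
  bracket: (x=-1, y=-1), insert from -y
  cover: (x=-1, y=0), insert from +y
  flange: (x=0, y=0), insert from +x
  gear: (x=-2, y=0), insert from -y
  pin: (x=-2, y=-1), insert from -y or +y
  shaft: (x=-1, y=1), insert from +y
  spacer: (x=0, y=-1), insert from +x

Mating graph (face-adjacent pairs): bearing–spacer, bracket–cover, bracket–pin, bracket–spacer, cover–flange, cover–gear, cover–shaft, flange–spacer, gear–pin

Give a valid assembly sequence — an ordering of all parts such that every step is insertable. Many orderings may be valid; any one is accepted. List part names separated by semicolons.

1. flange@(0, 0) [+x clear] — {flange}
2. spacer@(0, -1) [+x clear] — {flange, spacer}
3. bracket@(-1, -1) [-y clear] — {bracket, flange, spacer}
4. bearing@(0, -2) [+x clear] — {bearing, bracket, flange, spacer}
5. cover@(-1, 0) [+y clear] — {bearing, bracket, cover, flange, spacer}
6. shaft@(-1, 1) [+y clear] — {bearing, bracket, cover, flange, shaft, spacer}
7. gear@(-2, 0) [-y clear] — {bearing, bracket, cover, flange, gear, shaft, spacer}
8. pin@(-2, -1) [-y clear] — {bearing, bracket, cover, flange, gear, pin, shaft, spacer}

flange; spacer; bracket; bearing; cover; shaft; gear; pin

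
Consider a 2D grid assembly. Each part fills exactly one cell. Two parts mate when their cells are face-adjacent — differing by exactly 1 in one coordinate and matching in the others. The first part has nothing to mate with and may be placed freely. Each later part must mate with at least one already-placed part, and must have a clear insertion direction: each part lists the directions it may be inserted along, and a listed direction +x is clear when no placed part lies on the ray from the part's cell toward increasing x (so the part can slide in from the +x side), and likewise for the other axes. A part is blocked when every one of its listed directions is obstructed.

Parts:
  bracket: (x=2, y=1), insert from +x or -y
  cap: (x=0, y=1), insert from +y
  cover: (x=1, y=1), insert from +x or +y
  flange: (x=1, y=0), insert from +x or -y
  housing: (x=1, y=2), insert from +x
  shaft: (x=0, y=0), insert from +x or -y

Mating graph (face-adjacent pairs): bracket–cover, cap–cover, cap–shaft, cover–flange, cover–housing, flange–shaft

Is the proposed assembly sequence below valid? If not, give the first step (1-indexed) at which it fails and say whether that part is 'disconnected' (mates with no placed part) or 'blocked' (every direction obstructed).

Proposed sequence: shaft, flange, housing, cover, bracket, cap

1. shaft@(0, 0) [+x clear] — {shaft}
2. flange@(1, 0) [+x clear] — {flange, shaft}
3. housing@(1, 2) — no placed neighbour ⇒ disconnected

Invalid at step 3 (disconnected)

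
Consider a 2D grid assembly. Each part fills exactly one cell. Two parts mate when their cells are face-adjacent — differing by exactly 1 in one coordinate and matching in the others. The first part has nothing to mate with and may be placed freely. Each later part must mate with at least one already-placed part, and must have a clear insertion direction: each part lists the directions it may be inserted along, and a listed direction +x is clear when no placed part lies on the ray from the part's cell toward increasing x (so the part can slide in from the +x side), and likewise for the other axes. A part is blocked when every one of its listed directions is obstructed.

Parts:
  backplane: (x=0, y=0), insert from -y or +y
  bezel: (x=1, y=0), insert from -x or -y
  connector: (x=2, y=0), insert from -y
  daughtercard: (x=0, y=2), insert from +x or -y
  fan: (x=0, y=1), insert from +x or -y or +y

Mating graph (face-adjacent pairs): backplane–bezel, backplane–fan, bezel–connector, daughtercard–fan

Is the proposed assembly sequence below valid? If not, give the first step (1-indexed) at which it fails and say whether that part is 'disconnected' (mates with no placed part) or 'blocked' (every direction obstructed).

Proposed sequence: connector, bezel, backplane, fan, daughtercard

1. connector@(2, 0) [-y clear] — {connector}
2. bezel@(1, 0) [-x clear] — {bezel, connector}
3. backplane@(0, 0) [-y clear] — {backplane, bezel, connector}
4. fan@(0, 1) [+x clear] — {backplane, bezel, connector, fan}
5. daughtercard@(0, 2) [+x clear] — {backplane, bezel, connector, daughtercard, fan}

Valid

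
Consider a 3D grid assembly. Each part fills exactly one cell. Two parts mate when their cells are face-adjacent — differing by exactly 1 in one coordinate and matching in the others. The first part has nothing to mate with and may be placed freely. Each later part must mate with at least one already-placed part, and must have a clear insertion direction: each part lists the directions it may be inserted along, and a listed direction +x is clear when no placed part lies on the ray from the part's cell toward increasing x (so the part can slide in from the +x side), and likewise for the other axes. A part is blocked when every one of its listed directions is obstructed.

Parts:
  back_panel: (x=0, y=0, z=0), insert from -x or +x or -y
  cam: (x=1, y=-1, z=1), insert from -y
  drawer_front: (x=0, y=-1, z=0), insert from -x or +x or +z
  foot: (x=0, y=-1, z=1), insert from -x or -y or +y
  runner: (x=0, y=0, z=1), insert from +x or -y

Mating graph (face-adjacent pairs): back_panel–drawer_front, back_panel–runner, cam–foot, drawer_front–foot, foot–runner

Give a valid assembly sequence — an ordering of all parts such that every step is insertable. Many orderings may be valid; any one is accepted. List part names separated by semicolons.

1. runner@(0, 0, 1) [+x clear] — {runner}
2. back_panel@(0, 0, 0) [-x clear] — {back_panel, runner}
3. drawer_front@(0, -1, 0) [-x clear] — {back_panel, drawer_front, runner}
4. foot@(0, -1, 1) [-x clear] — {back_panel, drawer_front, foot, runner}
5. cam@(1, -1, 1) [-y clear] — {back_panel, cam, drawer_front, foot, runner}

runner; back_panel; drawer_front; foot; cam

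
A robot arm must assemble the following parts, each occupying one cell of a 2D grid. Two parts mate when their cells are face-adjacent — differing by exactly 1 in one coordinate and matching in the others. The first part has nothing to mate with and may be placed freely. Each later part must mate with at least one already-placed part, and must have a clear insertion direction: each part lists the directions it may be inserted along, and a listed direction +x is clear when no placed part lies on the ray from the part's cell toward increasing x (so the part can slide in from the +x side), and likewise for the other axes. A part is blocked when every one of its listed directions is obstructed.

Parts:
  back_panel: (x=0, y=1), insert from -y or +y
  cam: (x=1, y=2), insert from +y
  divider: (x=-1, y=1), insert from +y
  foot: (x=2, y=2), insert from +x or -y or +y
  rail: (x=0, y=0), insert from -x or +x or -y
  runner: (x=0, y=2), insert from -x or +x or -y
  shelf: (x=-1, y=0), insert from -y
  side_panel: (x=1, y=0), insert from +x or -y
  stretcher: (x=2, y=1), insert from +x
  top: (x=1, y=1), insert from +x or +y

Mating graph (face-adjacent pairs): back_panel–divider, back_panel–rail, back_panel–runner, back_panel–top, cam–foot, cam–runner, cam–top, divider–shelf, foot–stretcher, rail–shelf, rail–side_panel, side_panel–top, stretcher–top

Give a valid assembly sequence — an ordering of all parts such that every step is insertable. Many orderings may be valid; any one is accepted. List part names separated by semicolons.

shelf; divider; rail; side_panel; top; cam; foot; stretcher; back_panel; runner

1. shelf@(-1, 0) [-y clear] — {shelf}
2. divider@(-1, 1) [+y clear] — {divider, shelf}
3. rail@(0, 0) [+x clear] — {divider, rail, shelf}
4. side_panel@(1, 0) [+x clear] — {divider, rail, shelf, side_panel}
5. top@(1, 1) [+x clear] — {divider, rail, shelf, side_panel, top}
6. cam@(1, 2) [+y clear] — {cam, divider, rail, shelf, side_panel, top}
7. foot@(2, 2) [+x clear] — {cam, divider, foot, rail, shelf, side_panel, top}
8. stretcher@(2, 1) [+x clear] — {cam, divider, foot, rail, shelf, side_panel, stretcher, top}
9. back_panel@(0, 1) [+y clear] — {back_panel, cam, divider, foot, rail, shelf, side_panel, stretcher, top}
10. runner@(0, 2) [-x clear] — {back_panel, cam, divider, foot, rail, runner, shelf, side_panel, stretcher, top}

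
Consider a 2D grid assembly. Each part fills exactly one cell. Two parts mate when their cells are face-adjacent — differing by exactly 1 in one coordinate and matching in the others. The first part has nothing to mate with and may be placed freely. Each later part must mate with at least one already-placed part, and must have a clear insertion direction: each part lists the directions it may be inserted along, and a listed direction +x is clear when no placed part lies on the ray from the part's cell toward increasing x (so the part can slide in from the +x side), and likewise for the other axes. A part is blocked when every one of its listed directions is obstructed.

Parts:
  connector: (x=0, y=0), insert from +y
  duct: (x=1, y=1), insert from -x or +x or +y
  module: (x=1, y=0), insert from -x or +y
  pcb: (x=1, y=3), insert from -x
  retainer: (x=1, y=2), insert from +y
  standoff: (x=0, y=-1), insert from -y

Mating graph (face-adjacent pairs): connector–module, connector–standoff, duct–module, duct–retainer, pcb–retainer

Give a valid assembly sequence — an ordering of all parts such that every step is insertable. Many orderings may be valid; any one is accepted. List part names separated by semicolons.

standoff; connector; module; duct; retainer; pcb

1. standoff@(0, -1) [-y clear] — {standoff}
2. connector@(0, 0) [+y clear] — {connector, standoff}
3. module@(1, 0) [+y clear] — {connector, module, standoff}
4. duct@(1, 1) [-x clear] — {connector, duct, module, standoff}
5. retainer@(1, 2) [+y clear] — {connector, duct, module, retainer, standoff}
6. pcb@(1, 3) [-x clear] — {connector, duct, module, pcb, retainer, standoff}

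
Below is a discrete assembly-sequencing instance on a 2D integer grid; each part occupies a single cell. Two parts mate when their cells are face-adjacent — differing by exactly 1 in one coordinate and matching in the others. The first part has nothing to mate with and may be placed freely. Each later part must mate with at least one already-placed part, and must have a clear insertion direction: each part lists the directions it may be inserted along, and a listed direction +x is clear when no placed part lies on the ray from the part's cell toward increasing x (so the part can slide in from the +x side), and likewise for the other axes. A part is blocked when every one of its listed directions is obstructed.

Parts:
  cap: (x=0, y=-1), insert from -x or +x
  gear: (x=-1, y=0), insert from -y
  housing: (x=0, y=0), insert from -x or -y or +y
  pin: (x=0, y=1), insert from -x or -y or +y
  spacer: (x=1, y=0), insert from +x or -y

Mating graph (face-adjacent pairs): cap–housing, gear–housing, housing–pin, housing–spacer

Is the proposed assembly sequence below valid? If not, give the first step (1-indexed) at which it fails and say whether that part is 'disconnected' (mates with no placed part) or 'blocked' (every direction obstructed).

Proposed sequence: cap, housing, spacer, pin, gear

Valid

1. cap@(0, -1) [-x clear] — {cap}
2. housing@(0, 0) [-x clear] — {cap, housing}
3. spacer@(1, 0) [+x clear] — {cap, housing, spacer}
4. pin@(0, 1) [-x clear] — {cap, housing, pin, spacer}
5. gear@(-1, 0) [-y clear] — {cap, gear, housing, pin, spacer}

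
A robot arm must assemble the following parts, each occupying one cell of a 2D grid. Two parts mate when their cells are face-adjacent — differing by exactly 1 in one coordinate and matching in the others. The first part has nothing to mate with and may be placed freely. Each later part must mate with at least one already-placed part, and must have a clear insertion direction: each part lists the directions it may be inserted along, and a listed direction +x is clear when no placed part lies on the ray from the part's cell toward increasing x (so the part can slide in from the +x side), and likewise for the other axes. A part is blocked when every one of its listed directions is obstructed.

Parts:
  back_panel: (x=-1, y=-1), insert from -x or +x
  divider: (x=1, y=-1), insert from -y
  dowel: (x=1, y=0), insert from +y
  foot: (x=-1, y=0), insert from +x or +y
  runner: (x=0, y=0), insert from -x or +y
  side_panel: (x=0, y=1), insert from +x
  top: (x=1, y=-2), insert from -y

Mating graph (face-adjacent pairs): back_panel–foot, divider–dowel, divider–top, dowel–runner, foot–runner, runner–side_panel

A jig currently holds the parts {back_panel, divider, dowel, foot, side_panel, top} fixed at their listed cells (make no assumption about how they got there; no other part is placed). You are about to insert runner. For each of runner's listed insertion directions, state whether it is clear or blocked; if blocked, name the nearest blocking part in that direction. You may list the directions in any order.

-x: nearest on ray is foot@(-1, 0) ⇒ blocked
+y: nearest on ray is side_panel@(0, 1) ⇒ blocked

+y: blocked by side_panel; -x: blocked by foot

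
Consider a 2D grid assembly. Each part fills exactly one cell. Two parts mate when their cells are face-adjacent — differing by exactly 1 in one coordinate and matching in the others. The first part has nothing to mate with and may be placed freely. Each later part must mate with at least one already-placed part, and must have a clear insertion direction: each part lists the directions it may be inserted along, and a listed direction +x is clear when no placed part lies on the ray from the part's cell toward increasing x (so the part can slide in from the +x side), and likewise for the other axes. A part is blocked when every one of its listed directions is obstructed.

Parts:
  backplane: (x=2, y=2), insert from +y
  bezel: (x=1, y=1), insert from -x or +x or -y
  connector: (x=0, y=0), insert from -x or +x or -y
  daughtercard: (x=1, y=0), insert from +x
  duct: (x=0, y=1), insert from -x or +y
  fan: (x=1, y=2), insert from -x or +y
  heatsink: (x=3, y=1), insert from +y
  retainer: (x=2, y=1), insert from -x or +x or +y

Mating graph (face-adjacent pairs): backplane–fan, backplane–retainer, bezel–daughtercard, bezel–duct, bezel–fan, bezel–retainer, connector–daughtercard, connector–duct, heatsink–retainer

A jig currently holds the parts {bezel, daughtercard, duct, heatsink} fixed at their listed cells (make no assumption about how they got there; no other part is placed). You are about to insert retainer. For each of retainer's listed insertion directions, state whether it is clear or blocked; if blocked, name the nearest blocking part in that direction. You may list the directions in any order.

+x: blocked by heatsink; +y: clear; -x: blocked by bezel

-x: nearest on ray is bezel@(1, 1) ⇒ blocked
+x: nearest on ray is heatsink@(3, 1) ⇒ blocked
+y: ray from retainer(2, 1) has no placed part ⇒ clear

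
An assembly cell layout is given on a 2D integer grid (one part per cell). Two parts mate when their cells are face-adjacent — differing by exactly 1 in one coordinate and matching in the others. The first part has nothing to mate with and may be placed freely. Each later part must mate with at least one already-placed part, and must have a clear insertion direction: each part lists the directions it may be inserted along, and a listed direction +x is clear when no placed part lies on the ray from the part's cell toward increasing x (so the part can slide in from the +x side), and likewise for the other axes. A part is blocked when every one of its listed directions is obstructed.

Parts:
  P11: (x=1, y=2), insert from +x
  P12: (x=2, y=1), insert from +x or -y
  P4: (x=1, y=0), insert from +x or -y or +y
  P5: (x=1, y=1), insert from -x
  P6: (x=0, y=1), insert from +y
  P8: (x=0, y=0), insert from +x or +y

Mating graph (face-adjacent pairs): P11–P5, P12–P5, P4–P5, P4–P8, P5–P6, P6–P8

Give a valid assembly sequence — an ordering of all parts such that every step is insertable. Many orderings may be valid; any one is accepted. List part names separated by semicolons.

1. P11@(1, 2) [+x clear] — {P11}
2. P5@(1, 1) [-x clear] — {P11, P5}
3. P6@(0, 1) [+y clear] — {P11, P5, P6}
4. P8@(0, 0) [+x clear] — {P11, P5, P6, P8}
5. P4@(1, 0) [+x clear] — {P11, P4, P5, P6, P8}
6. P12@(2, 1) [+x clear] — {P11, P12, P4, P5, P6, P8}

P11; P5; P6; P8; P4; P12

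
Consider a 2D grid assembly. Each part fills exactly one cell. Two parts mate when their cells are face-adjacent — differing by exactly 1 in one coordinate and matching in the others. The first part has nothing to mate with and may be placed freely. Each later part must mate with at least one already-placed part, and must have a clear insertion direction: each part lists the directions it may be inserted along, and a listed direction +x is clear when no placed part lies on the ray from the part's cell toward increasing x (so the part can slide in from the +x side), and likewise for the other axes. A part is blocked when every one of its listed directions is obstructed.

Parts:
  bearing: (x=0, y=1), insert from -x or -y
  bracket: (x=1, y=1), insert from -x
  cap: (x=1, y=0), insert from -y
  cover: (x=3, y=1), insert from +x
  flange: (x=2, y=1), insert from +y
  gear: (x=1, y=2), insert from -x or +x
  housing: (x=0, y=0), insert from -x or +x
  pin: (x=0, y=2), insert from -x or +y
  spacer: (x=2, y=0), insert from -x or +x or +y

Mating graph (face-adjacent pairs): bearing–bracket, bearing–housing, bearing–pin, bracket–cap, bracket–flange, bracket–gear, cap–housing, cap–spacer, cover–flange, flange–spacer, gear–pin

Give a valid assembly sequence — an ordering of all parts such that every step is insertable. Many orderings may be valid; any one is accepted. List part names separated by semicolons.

gear; bracket; flange; cover; cap; bearing; pin; spacer; housing

1. gear@(1, 2) [-x clear] — {gear}
2. bracket@(1, 1) [-x clear] — {bracket, gear}
3. flange@(2, 1) [+y clear] — {bracket, flange, gear}
4. cover@(3, 1) [+x clear] — {bracket, cover, flange, gear}
5. cap@(1, 0) [-y clear] — {bracket, cap, cover, flange, gear}
6. bearing@(0, 1) [-x clear] — {bearing, bracket, cap, cover, flange, gear}
7. pin@(0, 2) [-x clear] — {bearing, bracket, cap, cover, flange, gear, pin}
8. spacer@(2, 0) [+x clear] — {bearing, bracket, cap, cover, flange, gear, pin, spacer}
9. housing@(0, 0) [-x clear] — {bearing, bracket, cap, cover, flange, gear, housing, pin, spacer}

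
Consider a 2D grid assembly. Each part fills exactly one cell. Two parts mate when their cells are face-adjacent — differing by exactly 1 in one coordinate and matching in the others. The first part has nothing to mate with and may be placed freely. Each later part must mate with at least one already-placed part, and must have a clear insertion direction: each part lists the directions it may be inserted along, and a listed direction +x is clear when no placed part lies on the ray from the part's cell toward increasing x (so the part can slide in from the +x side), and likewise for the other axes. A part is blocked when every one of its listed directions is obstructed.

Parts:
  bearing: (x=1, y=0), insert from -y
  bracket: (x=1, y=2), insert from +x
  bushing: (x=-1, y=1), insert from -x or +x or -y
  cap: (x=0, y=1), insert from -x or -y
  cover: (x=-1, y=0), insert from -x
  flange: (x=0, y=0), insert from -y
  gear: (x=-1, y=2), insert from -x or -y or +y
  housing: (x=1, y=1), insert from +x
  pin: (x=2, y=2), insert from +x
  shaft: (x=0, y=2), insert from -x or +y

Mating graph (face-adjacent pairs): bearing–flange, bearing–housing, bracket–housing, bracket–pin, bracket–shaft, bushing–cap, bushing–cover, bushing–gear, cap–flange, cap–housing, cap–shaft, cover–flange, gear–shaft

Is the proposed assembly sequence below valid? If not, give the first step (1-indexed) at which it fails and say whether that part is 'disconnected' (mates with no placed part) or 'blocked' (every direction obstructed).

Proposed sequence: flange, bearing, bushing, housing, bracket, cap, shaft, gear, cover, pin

Invalid at step 3 (disconnected)

1. flange@(0, 0) [-y clear] — {flange}
2. bearing@(1, 0) [-y clear] — {bearing, flange}
3. bushing@(-1, 1) — no placed neighbour ⇒ disconnected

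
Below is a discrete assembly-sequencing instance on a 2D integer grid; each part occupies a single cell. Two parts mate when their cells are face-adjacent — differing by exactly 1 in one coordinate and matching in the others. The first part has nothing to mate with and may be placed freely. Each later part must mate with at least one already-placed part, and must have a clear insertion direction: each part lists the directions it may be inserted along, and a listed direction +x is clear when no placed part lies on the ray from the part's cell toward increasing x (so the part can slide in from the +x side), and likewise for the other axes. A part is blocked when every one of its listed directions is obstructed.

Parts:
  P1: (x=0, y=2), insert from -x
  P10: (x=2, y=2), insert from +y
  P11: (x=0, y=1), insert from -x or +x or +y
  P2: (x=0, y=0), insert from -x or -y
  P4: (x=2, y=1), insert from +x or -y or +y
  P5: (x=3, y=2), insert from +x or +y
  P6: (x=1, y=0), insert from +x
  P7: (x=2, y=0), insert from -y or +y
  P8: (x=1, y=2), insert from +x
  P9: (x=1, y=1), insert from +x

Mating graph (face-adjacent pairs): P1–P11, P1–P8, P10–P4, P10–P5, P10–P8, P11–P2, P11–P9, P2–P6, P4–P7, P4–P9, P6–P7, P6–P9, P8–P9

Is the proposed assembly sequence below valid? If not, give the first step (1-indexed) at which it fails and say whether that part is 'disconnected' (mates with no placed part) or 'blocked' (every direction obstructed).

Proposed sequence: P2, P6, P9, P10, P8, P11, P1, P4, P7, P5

1. P2@(0, 0) [-x clear] — {P2}
2. P6@(1, 0) [+x clear] — {P2, P6}
3. P9@(1, 1) [+x clear] — {P2, P6, P9}
4. P10@(2, 2) — no placed neighbour ⇒ disconnected

Invalid at step 4 (disconnected)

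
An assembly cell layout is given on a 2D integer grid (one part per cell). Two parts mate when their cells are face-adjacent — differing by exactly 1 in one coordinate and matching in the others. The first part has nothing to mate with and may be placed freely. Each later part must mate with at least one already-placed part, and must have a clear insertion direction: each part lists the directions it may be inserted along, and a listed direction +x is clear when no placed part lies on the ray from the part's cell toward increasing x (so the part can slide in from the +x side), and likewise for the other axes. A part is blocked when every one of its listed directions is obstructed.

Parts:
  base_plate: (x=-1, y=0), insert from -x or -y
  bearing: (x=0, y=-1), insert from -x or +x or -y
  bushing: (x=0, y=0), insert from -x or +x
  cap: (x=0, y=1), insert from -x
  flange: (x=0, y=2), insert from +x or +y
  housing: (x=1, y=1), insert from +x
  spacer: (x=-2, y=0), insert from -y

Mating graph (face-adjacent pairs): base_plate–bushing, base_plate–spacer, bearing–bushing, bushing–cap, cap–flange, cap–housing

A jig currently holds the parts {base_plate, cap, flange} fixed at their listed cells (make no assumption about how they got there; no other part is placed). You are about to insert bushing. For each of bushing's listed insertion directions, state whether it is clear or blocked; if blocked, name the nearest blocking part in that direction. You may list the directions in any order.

+x: clear; -x: blocked by base_plate

-x: nearest on ray is base_plate@(-1, 0) ⇒ blocked
+x: ray from bushing(0, 0) has no placed part ⇒ clear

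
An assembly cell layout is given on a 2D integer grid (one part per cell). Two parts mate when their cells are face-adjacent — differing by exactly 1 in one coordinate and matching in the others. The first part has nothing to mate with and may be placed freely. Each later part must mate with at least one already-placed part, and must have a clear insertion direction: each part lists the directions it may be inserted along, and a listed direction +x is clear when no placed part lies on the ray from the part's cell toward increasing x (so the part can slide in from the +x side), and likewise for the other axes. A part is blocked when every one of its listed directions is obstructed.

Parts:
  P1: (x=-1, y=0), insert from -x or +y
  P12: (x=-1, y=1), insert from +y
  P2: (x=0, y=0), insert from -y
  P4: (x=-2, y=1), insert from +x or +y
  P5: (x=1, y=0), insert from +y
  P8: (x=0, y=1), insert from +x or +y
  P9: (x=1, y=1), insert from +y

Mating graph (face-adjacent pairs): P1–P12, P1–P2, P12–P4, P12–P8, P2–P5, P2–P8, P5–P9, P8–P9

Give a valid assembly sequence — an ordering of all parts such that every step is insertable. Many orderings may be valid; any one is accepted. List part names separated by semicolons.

1. P12@(-1, 1) [+y clear] — {P12}
2. P4@(-2, 1) [+y clear] — {P12, P4}
3. P8@(0, 1) [+x clear] — {P12, P4, P8}
4. P2@(0, 0) [-y clear] — {P12, P2, P4, P8}
5. P5@(1, 0) [+y clear] — {P12, P2, P4, P5, P8}
6. P9@(1, 1) [+y clear] — {P12, P2, P4, P5, P8, P9}
7. P1@(-1, 0) [-x clear] — {P1, P12, P2, P4, P5, P8, P9}

P12; P4; P8; P2; P5; P9; P1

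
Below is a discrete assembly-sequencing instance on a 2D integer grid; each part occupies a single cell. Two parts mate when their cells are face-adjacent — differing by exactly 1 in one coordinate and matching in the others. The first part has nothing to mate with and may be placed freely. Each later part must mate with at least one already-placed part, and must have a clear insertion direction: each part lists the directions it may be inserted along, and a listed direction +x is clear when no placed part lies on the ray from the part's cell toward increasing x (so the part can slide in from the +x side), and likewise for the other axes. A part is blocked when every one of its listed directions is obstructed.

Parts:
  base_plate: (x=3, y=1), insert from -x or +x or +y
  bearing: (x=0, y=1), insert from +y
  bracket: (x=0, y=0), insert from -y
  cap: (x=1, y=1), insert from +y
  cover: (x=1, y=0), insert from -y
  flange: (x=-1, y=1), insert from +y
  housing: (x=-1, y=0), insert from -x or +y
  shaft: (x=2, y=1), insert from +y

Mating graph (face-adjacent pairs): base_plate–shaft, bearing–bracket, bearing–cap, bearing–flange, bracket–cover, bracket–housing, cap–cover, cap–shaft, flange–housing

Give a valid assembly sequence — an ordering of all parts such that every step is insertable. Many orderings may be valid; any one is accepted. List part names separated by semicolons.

shaft; base_plate; cap; bearing; bracket; housing; flange; cover

1. shaft@(2, 1) [+y clear] — {shaft}
2. base_plate@(3, 1) [+x clear] — {base_plate, shaft}
3. cap@(1, 1) [+y clear] — {base_plate, cap, shaft}
4. bearing@(0, 1) [+y clear] — {base_plate, bearing, cap, shaft}
5. bracket@(0, 0) [-y clear] — {base_plate, bearing, bracket, cap, shaft}
6. housing@(-1, 0) [-x clear] — {base_plate, bearing, bracket, cap, housing, shaft}
7. flange@(-1, 1) [+y clear] — {base_plate, bearing, bracket, cap, flange, housing, shaft}
8. cover@(1, 0) [-y clear] — {base_plate, bearing, bracket, cap, cover, flange, housing, shaft}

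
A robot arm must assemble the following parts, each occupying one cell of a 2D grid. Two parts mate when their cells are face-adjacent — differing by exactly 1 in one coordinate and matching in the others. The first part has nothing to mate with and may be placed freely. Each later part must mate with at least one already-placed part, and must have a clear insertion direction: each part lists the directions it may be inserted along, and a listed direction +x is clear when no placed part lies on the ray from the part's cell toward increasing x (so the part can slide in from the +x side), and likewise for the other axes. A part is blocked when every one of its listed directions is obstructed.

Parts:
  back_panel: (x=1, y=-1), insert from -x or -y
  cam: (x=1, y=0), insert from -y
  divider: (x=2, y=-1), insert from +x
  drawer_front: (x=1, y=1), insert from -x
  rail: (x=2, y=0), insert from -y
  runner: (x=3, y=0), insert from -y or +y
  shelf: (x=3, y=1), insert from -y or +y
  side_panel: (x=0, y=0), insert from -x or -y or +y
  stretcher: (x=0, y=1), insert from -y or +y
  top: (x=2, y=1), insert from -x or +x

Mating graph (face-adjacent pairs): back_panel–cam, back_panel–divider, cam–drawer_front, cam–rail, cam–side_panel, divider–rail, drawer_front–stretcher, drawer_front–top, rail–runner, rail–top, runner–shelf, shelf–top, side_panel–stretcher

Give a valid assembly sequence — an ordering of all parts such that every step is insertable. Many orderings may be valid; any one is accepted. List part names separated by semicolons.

1. side_panel@(0, 0) [-x clear] — {side_panel}
2. cam@(1, 0) [-y clear] — {cam, side_panel}
3. rail@(2, 0) [-y clear] — {cam, rail, side_panel}
4. top@(2, 1) [-x clear] — {cam, rail, side_panel, top}
5. shelf@(3, 1) [-y clear] — {cam, rail, shelf, side_panel, top}
6. drawer_front@(1, 1) [-x clear] — {cam, drawer_front, rail, shelf, side_panel, top}
7. stretcher@(0, 1) [+y clear] — {cam, drawer_front, rail, shelf, side_panel, stretcher, top}
8. runner@(3, 0) [-y clear] — {cam, drawer_front, rail, runner, shelf, side_panel, stretcher, top}
9. divider@(2, -1) [+x clear] — {cam, divider, drawer_front, rail, runner, shelf, side_panel, stretcher, top}
10. back_panel@(1, -1) [-x clear] — {back_panel, cam, divider, drawer_front, rail, runner, shelf, side_panel, stretcher, top}

side_panel; cam; rail; top; shelf; drawer_front; stretcher; runner; divider; back_panel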